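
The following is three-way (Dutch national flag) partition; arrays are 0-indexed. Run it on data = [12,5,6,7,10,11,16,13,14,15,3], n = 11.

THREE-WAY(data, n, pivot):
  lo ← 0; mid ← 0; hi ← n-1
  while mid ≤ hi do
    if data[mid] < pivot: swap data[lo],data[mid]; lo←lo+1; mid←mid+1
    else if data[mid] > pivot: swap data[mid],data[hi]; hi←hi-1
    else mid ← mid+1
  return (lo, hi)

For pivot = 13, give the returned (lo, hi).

(7, 7)

lo=0 mid=0 hi=10
12<13: swap(0,0), lo=1 mid=1 ⇒ [12,5,6,7,10,11,16,13,14,15,3]
5<13: swap(1,1), lo=2 mid=2 ⇒ [12,5,6,7,10,11,16,13,14,15,3]
6<13: swap(2,2), lo=3 mid=3 ⇒ [12,5,6,7,10,11,16,13,14,15,3]
7<13: swap(3,3), lo=4 mid=4 ⇒ [12,5,6,7,10,11,16,13,14,15,3]
10<13: swap(4,4), lo=5 mid=5 ⇒ [12,5,6,7,10,11,16,13,14,15,3]
11<13: swap(5,5), lo=6 mid=6 ⇒ [12,5,6,7,10,11,16,13,14,15,3]
16>13: swap(6,10), hi=9 ⇒ [12,5,6,7,10,11,3,13,14,15,16]
3<13: swap(6,6), lo=7 mid=7 ⇒ [12,5,6,7,10,11,3,13,14,15,16]
13=13: mid=8
14>13: swap(8,9), hi=8 ⇒ [12,5,6,7,10,11,3,13,15,14,16]
15>13: swap(8,8), hi=7 ⇒ [12,5,6,7,10,11,3,13,15,14,16]
done. lo=7 hi=7; data=[12,5,6,7,10,11,3,13,15,14,16]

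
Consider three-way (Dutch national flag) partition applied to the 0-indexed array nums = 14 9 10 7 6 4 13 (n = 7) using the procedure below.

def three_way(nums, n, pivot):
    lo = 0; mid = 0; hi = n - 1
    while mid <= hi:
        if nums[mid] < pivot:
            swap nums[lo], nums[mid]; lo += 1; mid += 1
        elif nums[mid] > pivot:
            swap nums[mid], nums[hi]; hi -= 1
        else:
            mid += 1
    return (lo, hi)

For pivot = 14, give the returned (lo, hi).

(6, 6)

lo=0 mid=0 hi=6
14=14: mid=1
9<14: swap(0,1), lo=1 mid=2 ⇒ 9 14 10 7 6 4 13
10<14: swap(1,2), lo=2 mid=3 ⇒ 9 10 14 7 6 4 13
7<14: swap(2,3), lo=3 mid=4 ⇒ 9 10 7 14 6 4 13
6<14: swap(3,4), lo=4 mid=5 ⇒ 9 10 7 6 14 4 13
4<14: swap(4,5), lo=5 mid=6 ⇒ 9 10 7 6 4 14 13
13<14: swap(5,6), lo=6 mid=7 ⇒ 9 10 7 6 4 13 14
done. lo=6 hi=6; nums=9 10 7 6 4 13 14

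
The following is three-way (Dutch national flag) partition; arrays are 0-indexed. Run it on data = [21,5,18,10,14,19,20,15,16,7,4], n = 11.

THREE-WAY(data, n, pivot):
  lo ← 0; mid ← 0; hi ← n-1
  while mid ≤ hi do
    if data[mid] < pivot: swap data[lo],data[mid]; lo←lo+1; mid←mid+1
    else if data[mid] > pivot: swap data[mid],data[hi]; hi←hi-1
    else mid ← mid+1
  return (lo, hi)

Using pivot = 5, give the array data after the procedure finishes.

[4,5,10,14,19,20,15,16,7,18,21]

pivot = 5; lo=0, mid=0, hi=10
data[mid]=21>5: swap data[0],data[10]; hi=9 → [4,5,18,10,14,19,20,15,16,7,21]
data[mid]=4<5: swap data[0],data[0]; lo=1,mid=1 → [4,5,18,10,14,19,20,15,16,7,21]
data[mid]=5=5: mid=2
data[mid]=18>5: swap data[2],data[9]; hi=8 → [4,5,7,10,14,19,20,15,16,18,21]
data[mid]=7>5: swap data[2],data[8]; hi=7 → [4,5,16,10,14,19,20,15,7,18,21]
data[mid]=16>5: swap data[2],data[7]; hi=6 → [4,5,15,10,14,19,20,16,7,18,21]
data[mid]=15>5: swap data[2],data[6]; hi=5 → [4,5,20,10,14,19,15,16,7,18,21]
data[mid]=20>5: swap data[2],data[5]; hi=4 → [4,5,19,10,14,20,15,16,7,18,21]
data[mid]=19>5: swap data[2],data[4]; hi=3 → [4,5,14,10,19,20,15,16,7,18,21]
data[mid]=14>5: swap data[2],data[3]; hi=2 → [4,5,10,14,19,20,15,16,7,18,21]
data[mid]=10>5: swap data[2],data[2]; hi=1 → [4,5,10,14,19,20,15,16,7,18,21]
end: lo=1, hi=1; data = [4,5,10,14,19,20,15,16,7,18,21]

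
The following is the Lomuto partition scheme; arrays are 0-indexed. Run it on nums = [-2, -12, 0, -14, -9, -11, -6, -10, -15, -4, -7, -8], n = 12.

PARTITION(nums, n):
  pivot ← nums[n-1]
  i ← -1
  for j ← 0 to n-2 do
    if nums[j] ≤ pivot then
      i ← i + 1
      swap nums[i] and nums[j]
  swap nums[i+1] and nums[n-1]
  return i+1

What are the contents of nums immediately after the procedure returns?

pivot = nums[11] = -8; i = -1
j=0: nums[0]=-2 > -8 → no swap
j=1: nums[1]=-12 ≤ -8 → i=0, swap nums[0],nums[1] → [-12, -2, 0, -14, -9, -11, -6, -10, -15, -4, -7, -8]
j=2: nums[2]=0 > -8 → no swap
j=3: nums[3]=-14 ≤ -8 → i=1, swap nums[1],nums[3] → [-12, -14, 0, -2, -9, -11, -6, -10, -15, -4, -7, -8]
j=4: nums[4]=-9 ≤ -8 → i=2, swap nums[2],nums[4] → [-12, -14, -9, -2, 0, -11, -6, -10, -15, -4, -7, -8]
j=5: nums[5]=-11 ≤ -8 → i=3, swap nums[3],nums[5] → [-12, -14, -9, -11, 0, -2, -6, -10, -15, -4, -7, -8]
j=6: nums[6]=-6 > -8 → no swap
j=7: nums[7]=-10 ≤ -8 → i=4, swap nums[4],nums[7] → [-12, -14, -9, -11, -10, -2, -6, 0, -15, -4, -7, -8]
j=8: nums[8]=-15 ≤ -8 → i=5, swap nums[5],nums[8] → [-12, -14, -9, -11, -10, -15, -6, 0, -2, -4, -7, -8]
j=9: nums[9]=-4 > -8 → no swap
j=10: nums[10]=-7 > -8 → no swap
final swap nums[6],nums[11] → [-12, -14, -9, -11, -10, -15, -8, 0, -2, -4, -7, -6]; return 6

[-12, -14, -9, -11, -10, -15, -8, 0, -2, -4, -7, -6]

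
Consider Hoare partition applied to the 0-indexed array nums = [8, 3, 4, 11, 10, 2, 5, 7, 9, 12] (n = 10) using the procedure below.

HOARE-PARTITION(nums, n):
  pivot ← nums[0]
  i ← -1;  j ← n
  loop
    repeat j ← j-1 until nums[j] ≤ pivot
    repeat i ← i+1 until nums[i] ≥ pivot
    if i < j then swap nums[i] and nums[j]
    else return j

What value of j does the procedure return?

4

pivot = nums[0] = 8; i = -1, j = 10
j→7 (nums[7]=7≤8), i→0 (nums[0]=8≥8); i<j, swap → [7, 3, 4, 11, 10, 2, 5, 8, 9, 12]
j→6 (nums[6]=5≤8), i→3 (nums[3]=11≥8); i<j, swap → [7, 3, 4, 5, 10, 2, 11, 8, 9, 12]
j→5 (nums[5]=2≤8), i→4 (nums[4]=10≥8); i<j, swap → [7, 3, 4, 5, 2, 10, 11, 8, 9, 12]
j→4, i→5; i≥j, return j=4. nums = [7, 3, 4, 5, 2, 10, 11, 8, 9, 12]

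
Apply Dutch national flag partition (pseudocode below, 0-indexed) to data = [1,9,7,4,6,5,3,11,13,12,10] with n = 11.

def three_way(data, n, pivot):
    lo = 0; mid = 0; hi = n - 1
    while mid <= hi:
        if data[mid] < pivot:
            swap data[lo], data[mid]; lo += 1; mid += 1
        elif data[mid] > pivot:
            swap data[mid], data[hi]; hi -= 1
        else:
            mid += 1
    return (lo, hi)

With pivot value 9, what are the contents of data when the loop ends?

lo=0 mid=0 hi=10
1<9: swap(0,0), lo=1 mid=1 ⇒ [1,9,7,4,6,5,3,11,13,12,10]
9=9: mid=2
7<9: swap(1,2), lo=2 mid=3 ⇒ [1,7,9,4,6,5,3,11,13,12,10]
4<9: swap(2,3), lo=3 mid=4 ⇒ [1,7,4,9,6,5,3,11,13,12,10]
6<9: swap(3,4), lo=4 mid=5 ⇒ [1,7,4,6,9,5,3,11,13,12,10]
5<9: swap(4,5), lo=5 mid=6 ⇒ [1,7,4,6,5,9,3,11,13,12,10]
3<9: swap(5,6), lo=6 mid=7 ⇒ [1,7,4,6,5,3,9,11,13,12,10]
11>9: swap(7,10), hi=9 ⇒ [1,7,4,6,5,3,9,10,13,12,11]
10>9: swap(7,9), hi=8 ⇒ [1,7,4,6,5,3,9,12,13,10,11]
12>9: swap(7,8), hi=7 ⇒ [1,7,4,6,5,3,9,13,12,10,11]
13>9: swap(7,7), hi=6 ⇒ [1,7,4,6,5,3,9,13,12,10,11]
done. lo=6 hi=6; data=[1,7,4,6,5,3,9,13,12,10,11]

[1,7,4,6,5,3,9,13,12,10,11]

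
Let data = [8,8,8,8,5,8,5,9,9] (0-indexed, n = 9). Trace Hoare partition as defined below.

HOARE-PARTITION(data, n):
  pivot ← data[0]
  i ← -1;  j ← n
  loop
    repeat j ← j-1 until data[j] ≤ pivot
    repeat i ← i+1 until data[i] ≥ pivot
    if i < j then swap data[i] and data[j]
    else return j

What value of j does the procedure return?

pivot=8
j stops at 6 (5), i stops at 0 (8); swap ⇒ [5,8,8,8,5,8,8,9,9]
j stops at 5 (8), i stops at 1 (8); swap ⇒ [5,8,8,8,5,8,8,9,9]
j stops at 4 (5), i stops at 2 (8); swap ⇒ [5,8,5,8,8,8,8,9,9]
j stops at 3, i stops at 3; i≥j ⇒ return 3. data=[5,8,5,8,8,8,8,9,9]

3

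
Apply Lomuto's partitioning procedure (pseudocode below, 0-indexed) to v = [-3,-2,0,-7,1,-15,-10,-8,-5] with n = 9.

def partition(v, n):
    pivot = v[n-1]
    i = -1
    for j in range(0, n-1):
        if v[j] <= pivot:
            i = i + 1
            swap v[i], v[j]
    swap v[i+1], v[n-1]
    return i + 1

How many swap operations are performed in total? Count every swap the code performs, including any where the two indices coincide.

5

pivot=-5, i=-1
j=0: -3>-5, skip
j=1: -2>-5, skip
j=2: 0>-5, skip
j=3: -7≤-5, i=0, swap(0,3) ⇒ [-7,-2,0,-3,1,-15,-10,-8,-5]
j=4: 1>-5, skip
j=5: -15≤-5, i=1, swap(1,5) ⇒ [-7,-15,0,-3,1,-2,-10,-8,-5]
j=6: -10≤-5, i=2, swap(2,6) ⇒ [-7,-15,-10,-3,1,-2,0,-8,-5]
j=7: -8≤-5, i=3, swap(3,7) ⇒ [-7,-15,-10,-8,1,-2,0,-3,-5]
swap(4,8) ⇒ [-7,-15,-10,-8,-5,-2,0,-3,1]; return 4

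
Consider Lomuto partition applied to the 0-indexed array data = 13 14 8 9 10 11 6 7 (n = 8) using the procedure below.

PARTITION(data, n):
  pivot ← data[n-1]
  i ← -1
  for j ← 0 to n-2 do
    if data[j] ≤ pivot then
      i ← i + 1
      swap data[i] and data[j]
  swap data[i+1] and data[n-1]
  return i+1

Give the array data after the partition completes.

pivot = data[7] = 7; i = -1
j=0: data[0]=13 > 7 → no swap
j=1: data[1]=14 > 7 → no swap
j=2: data[2]=8 > 7 → no swap
j=3: data[3]=9 > 7 → no swap
j=4: data[4]=10 > 7 → no swap
j=5: data[5]=11 > 7 → no swap
j=6: data[6]=6 ≤ 7 → i=0, swap data[0],data[6] → 6 14 8 9 10 11 13 7
final swap data[1],data[7] → 6 7 8 9 10 11 13 14; return 1

6 7 8 9 10 11 13 14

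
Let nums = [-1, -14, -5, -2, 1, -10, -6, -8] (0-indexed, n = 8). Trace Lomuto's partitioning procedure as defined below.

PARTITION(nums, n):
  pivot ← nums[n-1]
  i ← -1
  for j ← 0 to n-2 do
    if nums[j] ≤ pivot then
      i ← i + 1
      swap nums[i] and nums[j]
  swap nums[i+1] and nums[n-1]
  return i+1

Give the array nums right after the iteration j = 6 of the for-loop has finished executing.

pivot=-8, i=-1
j=0: -1>-8, skip
j=1: -14≤-8, i=0, swap(0,1) ⇒ [-14, -1, -5, -2, 1, -10, -6, -8]
j=2: -5>-8, skip
j=3: -2>-8, skip
j=4: 1>-8, skip
j=5: -10≤-8, i=1, swap(1,5) ⇒ [-14, -10, -5, -2, 1, -1, -6, -8]
j=6: -6>-8, skip
(after j=6) nums = [-14, -10, -5, -2, 1, -1, -6, -8]

[-14, -10, -5, -2, 1, -1, -6, -8]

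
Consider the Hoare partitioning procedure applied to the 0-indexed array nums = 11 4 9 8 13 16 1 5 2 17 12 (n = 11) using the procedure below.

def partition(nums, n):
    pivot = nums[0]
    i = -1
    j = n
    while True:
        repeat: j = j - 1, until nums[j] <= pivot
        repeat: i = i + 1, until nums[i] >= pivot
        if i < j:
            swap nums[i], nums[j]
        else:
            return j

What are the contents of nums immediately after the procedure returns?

2 4 9 8 5 1 16 13 11 17 12

pivot = nums[0] = 11; i = -1, j = 11
j→8 (nums[8]=2≤11), i→0 (nums[0]=11≥11); i<j, swap → 2 4 9 8 13 16 1 5 11 17 12
j→7 (nums[7]=5≤11), i→4 (nums[4]=13≥11); i<j, swap → 2 4 9 8 5 16 1 13 11 17 12
j→6 (nums[6]=1≤11), i→5 (nums[5]=16≥11); i<j, swap → 2 4 9 8 5 1 16 13 11 17 12
j→5, i→6; i≥j, return j=5. nums = 2 4 9 8 5 1 16 13 11 17 12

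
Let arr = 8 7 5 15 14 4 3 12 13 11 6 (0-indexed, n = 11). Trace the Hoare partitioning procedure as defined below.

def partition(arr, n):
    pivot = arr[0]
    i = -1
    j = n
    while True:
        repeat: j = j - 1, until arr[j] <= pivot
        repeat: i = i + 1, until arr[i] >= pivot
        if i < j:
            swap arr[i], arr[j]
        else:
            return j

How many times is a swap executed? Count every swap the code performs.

pivot = arr[0] = 8; i = -1, j = 11
j→10 (arr[10]=6≤8), i→0 (arr[0]=8≥8); i<j, swap → 6 7 5 15 14 4 3 12 13 11 8
j→6 (arr[6]=3≤8), i→3 (arr[3]=15≥8); i<j, swap → 6 7 5 3 14 4 15 12 13 11 8
j→5 (arr[5]=4≤8), i→4 (arr[4]=14≥8); i<j, swap → 6 7 5 3 4 14 15 12 13 11 8
j→4, i→5; i≥j, return j=4. arr = 6 7 5 3 4 14 15 12 13 11 8

3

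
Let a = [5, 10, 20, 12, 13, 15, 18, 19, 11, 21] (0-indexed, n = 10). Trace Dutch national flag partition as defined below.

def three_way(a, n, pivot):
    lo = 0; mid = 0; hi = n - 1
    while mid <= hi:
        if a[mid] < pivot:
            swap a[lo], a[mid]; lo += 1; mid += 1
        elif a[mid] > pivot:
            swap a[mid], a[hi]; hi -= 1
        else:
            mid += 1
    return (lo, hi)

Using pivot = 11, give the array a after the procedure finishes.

[5, 10, 11, 13, 15, 18, 19, 12, 21, 20]

pivot = 11; lo=0, mid=0, hi=9
a[mid]=5<11: swap a[0],a[0]; lo=1,mid=1 → [5, 10, 20, 12, 13, 15, 18, 19, 11, 21]
a[mid]=10<11: swap a[1],a[1]; lo=2,mid=2 → [5, 10, 20, 12, 13, 15, 18, 19, 11, 21]
a[mid]=20>11: swap a[2],a[9]; hi=8 → [5, 10, 21, 12, 13, 15, 18, 19, 11, 20]
a[mid]=21>11: swap a[2],a[8]; hi=7 → [5, 10, 11, 12, 13, 15, 18, 19, 21, 20]
a[mid]=11=11: mid=3
a[mid]=12>11: swap a[3],a[7]; hi=6 → [5, 10, 11, 19, 13, 15, 18, 12, 21, 20]
a[mid]=19>11: swap a[3],a[6]; hi=5 → [5, 10, 11, 18, 13, 15, 19, 12, 21, 20]
a[mid]=18>11: swap a[3],a[5]; hi=4 → [5, 10, 11, 15, 13, 18, 19, 12, 21, 20]
a[mid]=15>11: swap a[3],a[4]; hi=3 → [5, 10, 11, 13, 15, 18, 19, 12, 21, 20]
a[mid]=13>11: swap a[3],a[3]; hi=2 → [5, 10, 11, 13, 15, 18, 19, 12, 21, 20]
end: lo=2, hi=2; a = [5, 10, 11, 13, 15, 18, 19, 12, 21, 20]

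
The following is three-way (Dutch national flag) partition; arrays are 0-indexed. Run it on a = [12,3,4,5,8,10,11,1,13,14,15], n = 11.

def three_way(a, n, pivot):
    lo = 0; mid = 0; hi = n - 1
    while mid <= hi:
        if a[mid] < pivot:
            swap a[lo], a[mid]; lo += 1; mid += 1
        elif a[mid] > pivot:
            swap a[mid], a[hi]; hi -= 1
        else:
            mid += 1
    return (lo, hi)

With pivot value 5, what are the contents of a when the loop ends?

pivot = 5; lo=0, mid=0, hi=10
a[mid]=12>5: swap a[0],a[10]; hi=9 → [15,3,4,5,8,10,11,1,13,14,12]
a[mid]=15>5: swap a[0],a[9]; hi=8 → [14,3,4,5,8,10,11,1,13,15,12]
a[mid]=14>5: swap a[0],a[8]; hi=7 → [13,3,4,5,8,10,11,1,14,15,12]
a[mid]=13>5: swap a[0],a[7]; hi=6 → [1,3,4,5,8,10,11,13,14,15,12]
a[mid]=1<5: swap a[0],a[0]; lo=1,mid=1 → [1,3,4,5,8,10,11,13,14,15,12]
a[mid]=3<5: swap a[1],a[1]; lo=2,mid=2 → [1,3,4,5,8,10,11,13,14,15,12]
a[mid]=4<5: swap a[2],a[2]; lo=3,mid=3 → [1,3,4,5,8,10,11,13,14,15,12]
a[mid]=5=5: mid=4
a[mid]=8>5: swap a[4],a[6]; hi=5 → [1,3,4,5,11,10,8,13,14,15,12]
a[mid]=11>5: swap a[4],a[5]; hi=4 → [1,3,4,5,10,11,8,13,14,15,12]
a[mid]=10>5: swap a[4],a[4]; hi=3 → [1,3,4,5,10,11,8,13,14,15,12]
end: lo=3, hi=3; a = [1,3,4,5,10,11,8,13,14,15,12]

[1,3,4,5,10,11,8,13,14,15,12]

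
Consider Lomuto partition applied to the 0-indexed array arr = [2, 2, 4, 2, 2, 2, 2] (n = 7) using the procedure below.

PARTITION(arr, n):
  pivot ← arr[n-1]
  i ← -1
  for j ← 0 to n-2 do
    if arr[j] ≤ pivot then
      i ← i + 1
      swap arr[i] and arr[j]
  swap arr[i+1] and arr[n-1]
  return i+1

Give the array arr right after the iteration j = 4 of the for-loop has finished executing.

pivot=2, i=-1
j=0: 2≤2, i=0, swap(0,0) ⇒ [2, 2, 4, 2, 2, 2, 2]
j=1: 2≤2, i=1, swap(1,1) ⇒ [2, 2, 4, 2, 2, 2, 2]
j=2: 4>2, skip
j=3: 2≤2, i=2, swap(2,3) ⇒ [2, 2, 2, 4, 2, 2, 2]
j=4: 2≤2, i=3, swap(3,4) ⇒ [2, 2, 2, 2, 4, 2, 2]
(after j=4) arr = [2, 2, 2, 2, 4, 2, 2]

[2, 2, 2, 2, 4, 2, 2]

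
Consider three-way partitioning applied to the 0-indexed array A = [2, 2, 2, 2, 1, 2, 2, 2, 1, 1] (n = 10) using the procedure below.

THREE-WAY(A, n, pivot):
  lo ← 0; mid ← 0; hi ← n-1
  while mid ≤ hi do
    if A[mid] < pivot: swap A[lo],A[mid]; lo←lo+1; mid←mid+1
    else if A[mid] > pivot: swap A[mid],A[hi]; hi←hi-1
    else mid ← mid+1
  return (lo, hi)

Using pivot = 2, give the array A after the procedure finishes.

lo=0 mid=0 hi=9
2=2: mid=1
2=2: mid=2
2=2: mid=3
2=2: mid=4
1<2: swap(0,4), lo=1 mid=5 ⇒ [1, 2, 2, 2, 2, 2, 2, 2, 1, 1]
2=2: mid=6
2=2: mid=7
2=2: mid=8
1<2: swap(1,8), lo=2 mid=9 ⇒ [1, 1, 2, 2, 2, 2, 2, 2, 2, 1]
1<2: swap(2,9), lo=3 mid=10 ⇒ [1, 1, 1, 2, 2, 2, 2, 2, 2, 2]
done. lo=3 hi=9; A=[1, 1, 1, 2, 2, 2, 2, 2, 2, 2]

[1, 1, 1, 2, 2, 2, 2, 2, 2, 2]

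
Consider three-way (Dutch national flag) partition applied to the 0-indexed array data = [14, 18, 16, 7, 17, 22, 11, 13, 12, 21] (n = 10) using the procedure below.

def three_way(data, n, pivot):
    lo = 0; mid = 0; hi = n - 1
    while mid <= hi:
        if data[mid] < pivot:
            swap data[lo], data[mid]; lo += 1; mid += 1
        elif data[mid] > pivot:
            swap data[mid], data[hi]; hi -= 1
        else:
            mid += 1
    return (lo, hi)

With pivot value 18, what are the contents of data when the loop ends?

[14, 16, 7, 17, 12, 11, 13, 18, 21, 22]

lo=0 mid=0 hi=9
14<18: swap(0,0), lo=1 mid=1 ⇒ [14, 18, 16, 7, 17, 22, 11, 13, 12, 21]
18=18: mid=2
16<18: swap(1,2), lo=2 mid=3 ⇒ [14, 16, 18, 7, 17, 22, 11, 13, 12, 21]
7<18: swap(2,3), lo=3 mid=4 ⇒ [14, 16, 7, 18, 17, 22, 11, 13, 12, 21]
17<18: swap(3,4), lo=4 mid=5 ⇒ [14, 16, 7, 17, 18, 22, 11, 13, 12, 21]
22>18: swap(5,9), hi=8 ⇒ [14, 16, 7, 17, 18, 21, 11, 13, 12, 22]
21>18: swap(5,8), hi=7 ⇒ [14, 16, 7, 17, 18, 12, 11, 13, 21, 22]
12<18: swap(4,5), lo=5 mid=6 ⇒ [14, 16, 7, 17, 12, 18, 11, 13, 21, 22]
11<18: swap(5,6), lo=6 mid=7 ⇒ [14, 16, 7, 17, 12, 11, 18, 13, 21, 22]
13<18: swap(6,7), lo=7 mid=8 ⇒ [14, 16, 7, 17, 12, 11, 13, 18, 21, 22]
done. lo=7 hi=7; data=[14, 16, 7, 17, 12, 11, 13, 18, 21, 22]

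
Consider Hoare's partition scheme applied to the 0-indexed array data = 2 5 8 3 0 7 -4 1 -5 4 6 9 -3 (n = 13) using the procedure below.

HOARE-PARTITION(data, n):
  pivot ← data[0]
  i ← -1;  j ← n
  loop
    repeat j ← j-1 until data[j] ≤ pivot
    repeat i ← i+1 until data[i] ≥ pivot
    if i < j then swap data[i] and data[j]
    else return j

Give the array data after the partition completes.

-3 -5 1 -4 0 7 3 8 5 4 6 9 2

pivot = data[0] = 2; i = -1, j = 13
j→12 (data[12]=-3≤2), i→0 (data[0]=2≥2); i<j, swap → -3 5 8 3 0 7 -4 1 -5 4 6 9 2
j→8 (data[8]=-5≤2), i→1 (data[1]=5≥2); i<j, swap → -3 -5 8 3 0 7 -4 1 5 4 6 9 2
j→7 (data[7]=1≤2), i→2 (data[2]=8≥2); i<j, swap → -3 -5 1 3 0 7 -4 8 5 4 6 9 2
j→6 (data[6]=-4≤2), i→3 (data[3]=3≥2); i<j, swap → -3 -5 1 -4 0 7 3 8 5 4 6 9 2
j→4, i→5; i≥j, return j=4. data = -3 -5 1 -4 0 7 3 8 5 4 6 9 2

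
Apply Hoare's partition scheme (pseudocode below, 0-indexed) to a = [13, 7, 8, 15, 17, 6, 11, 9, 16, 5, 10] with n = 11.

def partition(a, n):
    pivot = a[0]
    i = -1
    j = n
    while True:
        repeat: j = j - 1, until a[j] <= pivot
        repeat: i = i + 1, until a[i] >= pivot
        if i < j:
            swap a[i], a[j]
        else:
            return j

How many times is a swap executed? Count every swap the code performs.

pivot = a[0] = 13; i = -1, j = 11
j→10 (a[10]=10≤13), i→0 (a[0]=13≥13); i<j, swap → [10, 7, 8, 15, 17, 6, 11, 9, 16, 5, 13]
j→9 (a[9]=5≤13), i→3 (a[3]=15≥13); i<j, swap → [10, 7, 8, 5, 17, 6, 11, 9, 16, 15, 13]
j→7 (a[7]=9≤13), i→4 (a[4]=17≥13); i<j, swap → [10, 7, 8, 5, 9, 6, 11, 17, 16, 15, 13]
j→6, i→7; i≥j, return j=6. a = [10, 7, 8, 5, 9, 6, 11, 17, 16, 15, 13]

3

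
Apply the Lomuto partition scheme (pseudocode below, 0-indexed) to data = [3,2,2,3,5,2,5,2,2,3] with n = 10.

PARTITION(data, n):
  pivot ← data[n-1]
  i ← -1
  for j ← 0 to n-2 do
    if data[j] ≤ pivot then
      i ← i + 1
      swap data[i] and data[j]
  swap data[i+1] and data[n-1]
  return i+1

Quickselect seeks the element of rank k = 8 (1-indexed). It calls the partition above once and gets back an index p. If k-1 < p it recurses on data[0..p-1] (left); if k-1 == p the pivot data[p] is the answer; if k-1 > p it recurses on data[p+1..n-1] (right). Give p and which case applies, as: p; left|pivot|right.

7; pivot

pivot = data[9] = 3; i = -1
j=0: data[0]=3 ≤ 3 → i=0, swap data[0],data[0] (no change) → [3,2,2,3,5,2,5,2,2,3]
j=1: data[1]=2 ≤ 3 → i=1, swap data[1],data[1] (no change) → [3,2,2,3,5,2,5,2,2,3]
j=2: data[2]=2 ≤ 3 → i=2, swap data[2],data[2] (no change) → [3,2,2,3,5,2,5,2,2,3]
j=3: data[3]=3 ≤ 3 → i=3, swap data[3],data[3] (no change) → [3,2,2,3,5,2,5,2,2,3]
j=4: data[4]=5 > 3 → no swap
j=5: data[5]=2 ≤ 3 → i=4, swap data[4],data[5] → [3,2,2,3,2,5,5,2,2,3]
j=6: data[6]=5 > 3 → no swap
j=7: data[7]=2 ≤ 3 → i=5, swap data[5],data[7] → [3,2,2,3,2,2,5,5,2,3]
j=8: data[8]=2 ≤ 3 → i=6, swap data[6],data[8] → [3,2,2,3,2,2,2,5,5,3]
final swap data[7],data[9] → [3,2,2,3,2,2,2,3,5,5]; return 7
p = 7; k-1 = 7 == 7 ⇒ pivot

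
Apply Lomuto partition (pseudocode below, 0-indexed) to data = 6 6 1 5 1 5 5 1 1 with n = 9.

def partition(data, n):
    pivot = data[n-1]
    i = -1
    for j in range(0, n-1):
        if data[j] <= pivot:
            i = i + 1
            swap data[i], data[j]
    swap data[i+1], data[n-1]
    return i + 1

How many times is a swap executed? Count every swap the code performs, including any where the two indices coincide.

4

pivot=1, i=-1
j=0: 6>1, skip
j=1: 6>1, skip
j=2: 1≤1, i=0, swap(0,2) ⇒ 1 6 6 5 1 5 5 1 1
j=3: 5>1, skip
j=4: 1≤1, i=1, swap(1,4) ⇒ 1 1 6 5 6 5 5 1 1
j=5: 5>1, skip
j=6: 5>1, skip
j=7: 1≤1, i=2, swap(2,7) ⇒ 1 1 1 5 6 5 5 6 1
swap(3,8) ⇒ 1 1 1 1 6 5 5 6 5; return 3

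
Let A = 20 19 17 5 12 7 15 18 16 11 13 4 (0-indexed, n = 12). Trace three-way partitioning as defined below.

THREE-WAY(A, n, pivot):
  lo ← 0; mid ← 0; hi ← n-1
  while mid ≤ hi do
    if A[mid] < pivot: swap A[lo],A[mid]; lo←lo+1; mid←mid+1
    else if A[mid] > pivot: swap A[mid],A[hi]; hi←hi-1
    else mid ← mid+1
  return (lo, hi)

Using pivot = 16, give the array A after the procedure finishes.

pivot = 16; lo=0, mid=0, hi=11
A[mid]=20>16: swap A[0],A[11]; hi=10 → 4 19 17 5 12 7 15 18 16 11 13 20
A[mid]=4<16: swap A[0],A[0]; lo=1,mid=1 → 4 19 17 5 12 7 15 18 16 11 13 20
A[mid]=19>16: swap A[1],A[10]; hi=9 → 4 13 17 5 12 7 15 18 16 11 19 20
A[mid]=13<16: swap A[1],A[1]; lo=2,mid=2 → 4 13 17 5 12 7 15 18 16 11 19 20
A[mid]=17>16: swap A[2],A[9]; hi=8 → 4 13 11 5 12 7 15 18 16 17 19 20
A[mid]=11<16: swap A[2],A[2]; lo=3,mid=3 → 4 13 11 5 12 7 15 18 16 17 19 20
A[mid]=5<16: swap A[3],A[3]; lo=4,mid=4 → 4 13 11 5 12 7 15 18 16 17 19 20
A[mid]=12<16: swap A[4],A[4]; lo=5,mid=5 → 4 13 11 5 12 7 15 18 16 17 19 20
A[mid]=7<16: swap A[5],A[5]; lo=6,mid=6 → 4 13 11 5 12 7 15 18 16 17 19 20
A[mid]=15<16: swap A[6],A[6]; lo=7,mid=7 → 4 13 11 5 12 7 15 18 16 17 19 20
A[mid]=18>16: swap A[7],A[8]; hi=7 → 4 13 11 5 12 7 15 16 18 17 19 20
A[mid]=16=16: mid=8
end: lo=7, hi=7; A = 4 13 11 5 12 7 15 16 18 17 19 20

4 13 11 5 12 7 15 16 18 17 19 20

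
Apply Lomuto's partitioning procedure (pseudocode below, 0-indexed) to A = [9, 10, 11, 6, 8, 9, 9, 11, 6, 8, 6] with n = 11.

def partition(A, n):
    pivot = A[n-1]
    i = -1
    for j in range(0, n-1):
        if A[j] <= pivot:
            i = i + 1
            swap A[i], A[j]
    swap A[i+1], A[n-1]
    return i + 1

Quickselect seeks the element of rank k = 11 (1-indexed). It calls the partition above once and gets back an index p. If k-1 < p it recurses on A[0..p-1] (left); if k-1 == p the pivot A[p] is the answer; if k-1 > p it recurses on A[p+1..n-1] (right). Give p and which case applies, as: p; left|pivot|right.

pivot=6, i=-1
j=0: 9>6, skip
j=1: 10>6, skip
j=2: 11>6, skip
j=3: 6≤6, i=0, swap(0,3) ⇒ [6, 10, 11, 9, 8, 9, 9, 11, 6, 8, 6]
j=4: 8>6, skip
j=5: 9>6, skip
j=6: 9>6, skip
j=7: 11>6, skip
j=8: 6≤6, i=1, swap(1,8) ⇒ [6, 6, 11, 9, 8, 9, 9, 11, 10, 8, 6]
j=9: 8>6, skip
swap(2,10) ⇒ [6, 6, 6, 9, 8, 9, 9, 11, 10, 8, 11]; return 2
p = 2; k-1 = 10 > 2 ⇒ right

2; right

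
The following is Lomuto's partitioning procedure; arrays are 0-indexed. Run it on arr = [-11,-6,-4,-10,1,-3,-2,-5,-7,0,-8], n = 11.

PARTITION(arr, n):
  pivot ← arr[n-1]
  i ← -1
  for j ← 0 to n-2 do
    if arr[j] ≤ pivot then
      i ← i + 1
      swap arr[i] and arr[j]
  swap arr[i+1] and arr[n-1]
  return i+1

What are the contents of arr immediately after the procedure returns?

pivot=-8, i=-1
j=0: -11≤-8, i=0, swap(0,0) ⇒ [-11,-6,-4,-10,1,-3,-2,-5,-7,0,-8]
j=1: -6>-8, skip
j=2: -4>-8, skip
j=3: -10≤-8, i=1, swap(1,3) ⇒ [-11,-10,-4,-6,1,-3,-2,-5,-7,0,-8]
j=4: 1>-8, skip
j=5: -3>-8, skip
j=6: -2>-8, skip
j=7: -5>-8, skip
j=8: -7>-8, skip
j=9: 0>-8, skip
swap(2,10) ⇒ [-11,-10,-8,-6,1,-3,-2,-5,-7,0,-4]; return 2

[-11,-10,-8,-6,1,-3,-2,-5,-7,0,-4]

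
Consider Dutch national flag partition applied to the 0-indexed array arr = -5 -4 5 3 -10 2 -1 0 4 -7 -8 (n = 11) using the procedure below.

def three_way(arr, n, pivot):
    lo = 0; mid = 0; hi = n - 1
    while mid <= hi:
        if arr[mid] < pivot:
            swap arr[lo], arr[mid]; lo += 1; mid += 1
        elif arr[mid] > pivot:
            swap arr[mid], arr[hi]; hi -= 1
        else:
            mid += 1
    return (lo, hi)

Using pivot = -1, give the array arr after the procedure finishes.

lo=0 mid=0 hi=10
-5<-1: swap(0,0), lo=1 mid=1 ⇒ -5 -4 5 3 -10 2 -1 0 4 -7 -8
-4<-1: swap(1,1), lo=2 mid=2 ⇒ -5 -4 5 3 -10 2 -1 0 4 -7 -8
5>-1: swap(2,10), hi=9 ⇒ -5 -4 -8 3 -10 2 -1 0 4 -7 5
-8<-1: swap(2,2), lo=3 mid=3 ⇒ -5 -4 -8 3 -10 2 -1 0 4 -7 5
3>-1: swap(3,9), hi=8 ⇒ -5 -4 -8 -7 -10 2 -1 0 4 3 5
-7<-1: swap(3,3), lo=4 mid=4 ⇒ -5 -4 -8 -7 -10 2 -1 0 4 3 5
-10<-1: swap(4,4), lo=5 mid=5 ⇒ -5 -4 -8 -7 -10 2 -1 0 4 3 5
2>-1: swap(5,8), hi=7 ⇒ -5 -4 -8 -7 -10 4 -1 0 2 3 5
4>-1: swap(5,7), hi=6 ⇒ -5 -4 -8 -7 -10 0 -1 4 2 3 5
0>-1: swap(5,6), hi=5 ⇒ -5 -4 -8 -7 -10 -1 0 4 2 3 5
-1=-1: mid=6
done. lo=5 hi=5; arr=-5 -4 -8 -7 -10 -1 0 4 2 3 5

-5 -4 -8 -7 -10 -1 0 4 2 3 5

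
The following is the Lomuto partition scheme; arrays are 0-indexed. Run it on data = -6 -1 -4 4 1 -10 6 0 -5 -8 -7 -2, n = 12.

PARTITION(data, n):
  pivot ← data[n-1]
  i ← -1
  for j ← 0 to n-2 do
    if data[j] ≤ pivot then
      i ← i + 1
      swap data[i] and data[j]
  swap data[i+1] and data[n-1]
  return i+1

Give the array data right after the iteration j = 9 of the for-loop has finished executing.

pivot=-2, i=-1
j=0: -6≤-2, i=0, swap(0,0) ⇒ -6 -1 -4 4 1 -10 6 0 -5 -8 -7 -2
j=1: -1>-2, skip
j=2: -4≤-2, i=1, swap(1,2) ⇒ -6 -4 -1 4 1 -10 6 0 -5 -8 -7 -2
j=3: 4>-2, skip
j=4: 1>-2, skip
j=5: -10≤-2, i=2, swap(2,5) ⇒ -6 -4 -10 4 1 -1 6 0 -5 -8 -7 -2
j=6: 6>-2, skip
j=7: 0>-2, skip
j=8: -5≤-2, i=3, swap(3,8) ⇒ -6 -4 -10 -5 1 -1 6 0 4 -8 -7 -2
j=9: -8≤-2, i=4, swap(4,9) ⇒ -6 -4 -10 -5 -8 -1 6 0 4 1 -7 -2
(after j=9) data = -6 -4 -10 -5 -8 -1 6 0 4 1 -7 -2

-6 -4 -10 -5 -8 -1 6 0 4 1 -7 -2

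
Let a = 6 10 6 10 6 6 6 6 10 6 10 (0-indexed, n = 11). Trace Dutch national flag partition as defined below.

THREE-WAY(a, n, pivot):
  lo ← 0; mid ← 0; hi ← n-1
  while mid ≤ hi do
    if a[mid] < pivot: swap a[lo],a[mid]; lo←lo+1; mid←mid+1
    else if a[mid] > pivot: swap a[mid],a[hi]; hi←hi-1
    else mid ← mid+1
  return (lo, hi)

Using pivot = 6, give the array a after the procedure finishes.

lo=0 mid=0 hi=10
6=6: mid=1
10>6: swap(1,10), hi=9 ⇒ 6 10 6 10 6 6 6 6 10 6 10
10>6: swap(1,9), hi=8 ⇒ 6 6 6 10 6 6 6 6 10 10 10
6=6: mid=2
6=6: mid=3
10>6: swap(3,8), hi=7 ⇒ 6 6 6 10 6 6 6 6 10 10 10
10>6: swap(3,7), hi=6 ⇒ 6 6 6 6 6 6 6 10 10 10 10
6=6: mid=4
6=6: mid=5
6=6: mid=6
6=6: mid=7
done. lo=0 hi=6; a=6 6 6 6 6 6 6 10 10 10 10

6 6 6 6 6 6 6 10 10 10 10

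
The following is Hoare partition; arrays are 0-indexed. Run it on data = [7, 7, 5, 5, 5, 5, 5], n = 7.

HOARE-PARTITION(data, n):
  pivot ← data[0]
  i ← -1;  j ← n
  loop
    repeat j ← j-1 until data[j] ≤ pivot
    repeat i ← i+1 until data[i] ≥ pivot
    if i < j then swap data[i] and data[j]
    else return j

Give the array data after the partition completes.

pivot=7
j stops at 6 (5), i stops at 0 (7); swap ⇒ [5, 7, 5, 5, 5, 5, 7]
j stops at 5 (5), i stops at 1 (7); swap ⇒ [5, 5, 5, 5, 5, 7, 7]
j stops at 4, i stops at 5; i≥j ⇒ return 4. data=[5, 5, 5, 5, 5, 7, 7]

[5, 5, 5, 5, 5, 7, 7]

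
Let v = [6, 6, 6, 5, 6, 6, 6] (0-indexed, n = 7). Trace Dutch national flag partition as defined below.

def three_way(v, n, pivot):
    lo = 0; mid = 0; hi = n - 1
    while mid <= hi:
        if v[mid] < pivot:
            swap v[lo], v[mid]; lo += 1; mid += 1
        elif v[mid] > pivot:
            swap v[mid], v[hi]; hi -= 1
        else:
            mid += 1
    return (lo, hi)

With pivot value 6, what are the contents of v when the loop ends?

pivot = 6; lo=0, mid=0, hi=6
v[mid]=6=6: mid=1
v[mid]=6=6: mid=2
v[mid]=6=6: mid=3
v[mid]=5<6: swap v[0],v[3]; lo=1,mid=4 → [5, 6, 6, 6, 6, 6, 6]
v[mid]=6=6: mid=5
v[mid]=6=6: mid=6
v[mid]=6=6: mid=7
end: lo=1, hi=6; v = [5, 6, 6, 6, 6, 6, 6]

[5, 6, 6, 6, 6, 6, 6]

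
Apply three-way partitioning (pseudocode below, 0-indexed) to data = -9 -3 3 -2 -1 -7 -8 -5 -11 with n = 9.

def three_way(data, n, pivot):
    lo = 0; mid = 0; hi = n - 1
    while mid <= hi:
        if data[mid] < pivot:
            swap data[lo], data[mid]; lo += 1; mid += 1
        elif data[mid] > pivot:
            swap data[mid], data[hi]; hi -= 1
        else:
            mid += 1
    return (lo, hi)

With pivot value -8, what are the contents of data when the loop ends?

pivot = -8; lo=0, mid=0, hi=8
data[mid]=-9<-8: swap data[0],data[0]; lo=1,mid=1 → -9 -3 3 -2 -1 -7 -8 -5 -11
data[mid]=-3>-8: swap data[1],data[8]; hi=7 → -9 -11 3 -2 -1 -7 -8 -5 -3
data[mid]=-11<-8: swap data[1],data[1]; lo=2,mid=2 → -9 -11 3 -2 -1 -7 -8 -5 -3
data[mid]=3>-8: swap data[2],data[7]; hi=6 → -9 -11 -5 -2 -1 -7 -8 3 -3
data[mid]=-5>-8: swap data[2],data[6]; hi=5 → -9 -11 -8 -2 -1 -7 -5 3 -3
data[mid]=-8=-8: mid=3
data[mid]=-2>-8: swap data[3],data[5]; hi=4 → -9 -11 -8 -7 -1 -2 -5 3 -3
data[mid]=-7>-8: swap data[3],data[4]; hi=3 → -9 -11 -8 -1 -7 -2 -5 3 -3
data[mid]=-1>-8: swap data[3],data[3]; hi=2 → -9 -11 -8 -1 -7 -2 -5 3 -3
end: lo=2, hi=2; data = -9 -11 -8 -1 -7 -2 -5 3 -3

-9 -11 -8 -1 -7 -2 -5 3 -3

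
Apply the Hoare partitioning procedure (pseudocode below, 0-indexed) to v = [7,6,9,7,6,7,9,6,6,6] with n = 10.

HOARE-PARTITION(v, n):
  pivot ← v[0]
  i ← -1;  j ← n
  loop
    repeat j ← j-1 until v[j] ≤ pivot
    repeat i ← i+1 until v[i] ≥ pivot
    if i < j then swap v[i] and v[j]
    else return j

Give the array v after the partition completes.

[6,6,6,6,6,7,9,7,9,7]

pivot = v[0] = 7; i = -1, j = 10
j→9 (v[9]=6≤7), i→0 (v[0]=7≥7); i<j, swap → [6,6,9,7,6,7,9,6,6,7]
j→8 (v[8]=6≤7), i→2 (v[2]=9≥7); i<j, swap → [6,6,6,7,6,7,9,6,9,7]
j→7 (v[7]=6≤7), i→3 (v[3]=7≥7); i<j, swap → [6,6,6,6,6,7,9,7,9,7]
j→5, i→5; i≥j, return j=5. v = [6,6,6,6,6,7,9,7,9,7]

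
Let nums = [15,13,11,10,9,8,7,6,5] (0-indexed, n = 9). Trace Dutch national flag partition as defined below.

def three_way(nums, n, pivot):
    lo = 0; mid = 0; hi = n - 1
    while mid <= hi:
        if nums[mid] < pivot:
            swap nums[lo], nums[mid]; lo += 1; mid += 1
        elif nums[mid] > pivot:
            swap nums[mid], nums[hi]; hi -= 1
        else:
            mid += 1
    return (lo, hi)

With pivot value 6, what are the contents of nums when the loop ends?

lo=0 mid=0 hi=8
15>6: swap(0,8), hi=7 ⇒ [5,13,11,10,9,8,7,6,15]
5<6: swap(0,0), lo=1 mid=1 ⇒ [5,13,11,10,9,8,7,6,15]
13>6: swap(1,7), hi=6 ⇒ [5,6,11,10,9,8,7,13,15]
6=6: mid=2
11>6: swap(2,6), hi=5 ⇒ [5,6,7,10,9,8,11,13,15]
7>6: swap(2,5), hi=4 ⇒ [5,6,8,10,9,7,11,13,15]
8>6: swap(2,4), hi=3 ⇒ [5,6,9,10,8,7,11,13,15]
9>6: swap(2,3), hi=2 ⇒ [5,6,10,9,8,7,11,13,15]
10>6: swap(2,2), hi=1 ⇒ [5,6,10,9,8,7,11,13,15]
done. lo=1 hi=1; nums=[5,6,10,9,8,7,11,13,15]

[5,6,10,9,8,7,11,13,15]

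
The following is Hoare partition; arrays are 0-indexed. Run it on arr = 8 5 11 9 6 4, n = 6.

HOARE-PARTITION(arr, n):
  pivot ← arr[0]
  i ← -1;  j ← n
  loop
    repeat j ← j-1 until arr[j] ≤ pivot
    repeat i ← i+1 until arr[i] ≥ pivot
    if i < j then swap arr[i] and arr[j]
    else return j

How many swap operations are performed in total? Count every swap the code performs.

2

pivot = arr[0] = 8; i = -1, j = 6
j→5 (arr[5]=4≤8), i→0 (arr[0]=8≥8); i<j, swap → 4 5 11 9 6 8
j→4 (arr[4]=6≤8), i→2 (arr[2]=11≥8); i<j, swap → 4 5 6 9 11 8
j→2, i→3; i≥j, return j=2. arr = 4 5 6 9 11 8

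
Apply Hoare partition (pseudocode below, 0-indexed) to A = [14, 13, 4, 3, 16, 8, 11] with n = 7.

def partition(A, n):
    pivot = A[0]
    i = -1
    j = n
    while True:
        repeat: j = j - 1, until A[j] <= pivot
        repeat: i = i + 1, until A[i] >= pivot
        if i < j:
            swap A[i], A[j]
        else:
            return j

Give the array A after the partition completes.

pivot=14
j stops at 6 (11), i stops at 0 (14); swap ⇒ [11, 13, 4, 3, 16, 8, 14]
j stops at 5 (8), i stops at 4 (16); swap ⇒ [11, 13, 4, 3, 8, 16, 14]
j stops at 4, i stops at 5; i≥j ⇒ return 4. A=[11, 13, 4, 3, 8, 16, 14]

[11, 13, 4, 3, 8, 16, 14]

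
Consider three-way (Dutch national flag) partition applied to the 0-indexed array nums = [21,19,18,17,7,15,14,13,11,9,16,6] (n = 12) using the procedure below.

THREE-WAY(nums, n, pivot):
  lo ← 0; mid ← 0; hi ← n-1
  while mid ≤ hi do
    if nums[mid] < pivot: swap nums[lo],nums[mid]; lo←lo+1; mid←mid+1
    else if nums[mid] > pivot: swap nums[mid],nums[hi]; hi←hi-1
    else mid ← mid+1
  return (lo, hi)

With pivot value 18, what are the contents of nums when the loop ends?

[6,16,17,7,15,14,13,11,9,18,19,21]

lo=0 mid=0 hi=11
21>18: swap(0,11), hi=10 ⇒ [6,19,18,17,7,15,14,13,11,9,16,21]
6<18: swap(0,0), lo=1 mid=1 ⇒ [6,19,18,17,7,15,14,13,11,9,16,21]
19>18: swap(1,10), hi=9 ⇒ [6,16,18,17,7,15,14,13,11,9,19,21]
16<18: swap(1,1), lo=2 mid=2 ⇒ [6,16,18,17,7,15,14,13,11,9,19,21]
18=18: mid=3
17<18: swap(2,3), lo=3 mid=4 ⇒ [6,16,17,18,7,15,14,13,11,9,19,21]
7<18: swap(3,4), lo=4 mid=5 ⇒ [6,16,17,7,18,15,14,13,11,9,19,21]
15<18: swap(4,5), lo=5 mid=6 ⇒ [6,16,17,7,15,18,14,13,11,9,19,21]
14<18: swap(5,6), lo=6 mid=7 ⇒ [6,16,17,7,15,14,18,13,11,9,19,21]
13<18: swap(6,7), lo=7 mid=8 ⇒ [6,16,17,7,15,14,13,18,11,9,19,21]
11<18: swap(7,8), lo=8 mid=9 ⇒ [6,16,17,7,15,14,13,11,18,9,19,21]
9<18: swap(8,9), lo=9 mid=10 ⇒ [6,16,17,7,15,14,13,11,9,18,19,21]
done. lo=9 hi=9; nums=[6,16,17,7,15,14,13,11,9,18,19,21]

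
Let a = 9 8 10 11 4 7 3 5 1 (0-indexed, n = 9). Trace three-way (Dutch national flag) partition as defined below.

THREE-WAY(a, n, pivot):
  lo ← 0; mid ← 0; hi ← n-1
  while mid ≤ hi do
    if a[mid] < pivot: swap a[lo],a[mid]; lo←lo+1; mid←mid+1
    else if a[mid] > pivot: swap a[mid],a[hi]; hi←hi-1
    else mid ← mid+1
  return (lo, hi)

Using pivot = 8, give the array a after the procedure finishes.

1 5 3 4 7 8 11 10 9

pivot = 8; lo=0, mid=0, hi=8
a[mid]=9>8: swap a[0],a[8]; hi=7 → 1 8 10 11 4 7 3 5 9
a[mid]=1<8: swap a[0],a[0]; lo=1,mid=1 → 1 8 10 11 4 7 3 5 9
a[mid]=8=8: mid=2
a[mid]=10>8: swap a[2],a[7]; hi=6 → 1 8 5 11 4 7 3 10 9
a[mid]=5<8: swap a[1],a[2]; lo=2,mid=3 → 1 5 8 11 4 7 3 10 9
a[mid]=11>8: swap a[3],a[6]; hi=5 → 1 5 8 3 4 7 11 10 9
a[mid]=3<8: swap a[2],a[3]; lo=3,mid=4 → 1 5 3 8 4 7 11 10 9
a[mid]=4<8: swap a[3],a[4]; lo=4,mid=5 → 1 5 3 4 8 7 11 10 9
a[mid]=7<8: swap a[4],a[5]; lo=5,mid=6 → 1 5 3 4 7 8 11 10 9
end: lo=5, hi=5; a = 1 5 3 4 7 8 11 10 9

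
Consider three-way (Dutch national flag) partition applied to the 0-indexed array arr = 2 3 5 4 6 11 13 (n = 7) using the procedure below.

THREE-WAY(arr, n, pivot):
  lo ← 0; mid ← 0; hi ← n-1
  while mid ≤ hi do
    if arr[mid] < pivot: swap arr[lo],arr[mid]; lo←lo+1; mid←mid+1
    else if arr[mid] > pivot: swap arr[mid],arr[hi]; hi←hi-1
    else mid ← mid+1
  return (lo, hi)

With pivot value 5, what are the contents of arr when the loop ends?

lo=0 mid=0 hi=6
2<5: swap(0,0), lo=1 mid=1 ⇒ 2 3 5 4 6 11 13
3<5: swap(1,1), lo=2 mid=2 ⇒ 2 3 5 4 6 11 13
5=5: mid=3
4<5: swap(2,3), lo=3 mid=4 ⇒ 2 3 4 5 6 11 13
6>5: swap(4,6), hi=5 ⇒ 2 3 4 5 13 11 6
13>5: swap(4,5), hi=4 ⇒ 2 3 4 5 11 13 6
11>5: swap(4,4), hi=3 ⇒ 2 3 4 5 11 13 6
done. lo=3 hi=3; arr=2 3 4 5 11 13 6

2 3 4 5 11 13 6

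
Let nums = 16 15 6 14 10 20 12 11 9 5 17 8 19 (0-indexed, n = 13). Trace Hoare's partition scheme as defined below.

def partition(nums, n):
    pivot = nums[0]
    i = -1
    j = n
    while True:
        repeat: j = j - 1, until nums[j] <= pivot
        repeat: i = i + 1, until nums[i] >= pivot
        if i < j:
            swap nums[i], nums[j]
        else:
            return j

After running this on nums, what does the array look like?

8 15 6 14 10 5 12 11 9 20 17 16 19

pivot = nums[0] = 16; i = -1, j = 13
j→11 (nums[11]=8≤16), i→0 (nums[0]=16≥16); i<j, swap → 8 15 6 14 10 20 12 11 9 5 17 16 19
j→9 (nums[9]=5≤16), i→5 (nums[5]=20≥16); i<j, swap → 8 15 6 14 10 5 12 11 9 20 17 16 19
j→8, i→9; i≥j, return j=8. nums = 8 15 6 14 10 5 12 11 9 20 17 16 19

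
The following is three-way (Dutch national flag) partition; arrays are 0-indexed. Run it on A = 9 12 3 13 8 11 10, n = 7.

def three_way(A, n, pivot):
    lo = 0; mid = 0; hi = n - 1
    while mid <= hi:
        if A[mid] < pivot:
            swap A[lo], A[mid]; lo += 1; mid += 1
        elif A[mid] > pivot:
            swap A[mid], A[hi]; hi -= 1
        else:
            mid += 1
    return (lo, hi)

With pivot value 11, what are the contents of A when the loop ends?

lo=0 mid=0 hi=6
9<11: swap(0,0), lo=1 mid=1 ⇒ 9 12 3 13 8 11 10
12>11: swap(1,6), hi=5 ⇒ 9 10 3 13 8 11 12
10<11: swap(1,1), lo=2 mid=2 ⇒ 9 10 3 13 8 11 12
3<11: swap(2,2), lo=3 mid=3 ⇒ 9 10 3 13 8 11 12
13>11: swap(3,5), hi=4 ⇒ 9 10 3 11 8 13 12
11=11: mid=4
8<11: swap(3,4), lo=4 mid=5 ⇒ 9 10 3 8 11 13 12
done. lo=4 hi=4; A=9 10 3 8 11 13 12

9 10 3 8 11 13 12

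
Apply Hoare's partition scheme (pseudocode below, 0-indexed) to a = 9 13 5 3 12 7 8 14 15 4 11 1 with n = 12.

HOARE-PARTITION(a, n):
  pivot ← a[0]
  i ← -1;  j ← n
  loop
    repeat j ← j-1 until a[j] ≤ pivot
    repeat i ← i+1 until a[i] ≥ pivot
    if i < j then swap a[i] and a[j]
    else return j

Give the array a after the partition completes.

pivot = a[0] = 9; i = -1, j = 12
j→11 (a[11]=1≤9), i→0 (a[0]=9≥9); i<j, swap → 1 13 5 3 12 7 8 14 15 4 11 9
j→9 (a[9]=4≤9), i→1 (a[1]=13≥9); i<j, swap → 1 4 5 3 12 7 8 14 15 13 11 9
j→6 (a[6]=8≤9), i→4 (a[4]=12≥9); i<j, swap → 1 4 5 3 8 7 12 14 15 13 11 9
j→5, i→6; i≥j, return j=5. a = 1 4 5 3 8 7 12 14 15 13 11 9

1 4 5 3 8 7 12 14 15 13 11 9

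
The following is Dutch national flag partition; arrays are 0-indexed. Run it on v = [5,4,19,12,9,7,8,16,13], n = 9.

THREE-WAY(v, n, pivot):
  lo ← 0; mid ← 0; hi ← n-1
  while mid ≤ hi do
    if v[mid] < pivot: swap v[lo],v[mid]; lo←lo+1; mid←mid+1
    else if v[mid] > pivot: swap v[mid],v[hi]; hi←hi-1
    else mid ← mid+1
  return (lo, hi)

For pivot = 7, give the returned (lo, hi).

pivot = 7; lo=0, mid=0, hi=8
v[mid]=5<7: swap v[0],v[0]; lo=1,mid=1 → [5,4,19,12,9,7,8,16,13]
v[mid]=4<7: swap v[1],v[1]; lo=2,mid=2 → [5,4,19,12,9,7,8,16,13]
v[mid]=19>7: swap v[2],v[8]; hi=7 → [5,4,13,12,9,7,8,16,19]
v[mid]=13>7: swap v[2],v[7]; hi=6 → [5,4,16,12,9,7,8,13,19]
v[mid]=16>7: swap v[2],v[6]; hi=5 → [5,4,8,12,9,7,16,13,19]
v[mid]=8>7: swap v[2],v[5]; hi=4 → [5,4,7,12,9,8,16,13,19]
v[mid]=7=7: mid=3
v[mid]=12>7: swap v[3],v[4]; hi=3 → [5,4,7,9,12,8,16,13,19]
v[mid]=9>7: swap v[3],v[3]; hi=2 → [5,4,7,9,12,8,16,13,19]
end: lo=2, hi=2; v = [5,4,7,9,12,8,16,13,19]

(2, 2)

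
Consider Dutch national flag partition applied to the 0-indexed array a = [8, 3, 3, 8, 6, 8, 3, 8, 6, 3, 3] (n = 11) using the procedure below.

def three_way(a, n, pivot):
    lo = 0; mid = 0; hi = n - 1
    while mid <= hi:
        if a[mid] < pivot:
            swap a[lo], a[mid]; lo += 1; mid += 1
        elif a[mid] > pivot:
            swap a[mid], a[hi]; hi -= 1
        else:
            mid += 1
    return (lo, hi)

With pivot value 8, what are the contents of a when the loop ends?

lo=0 mid=0 hi=10
8=8: mid=1
3<8: swap(0,1), lo=1 mid=2 ⇒ [3, 8, 3, 8, 6, 8, 3, 8, 6, 3, 3]
3<8: swap(1,2), lo=2 mid=3 ⇒ [3, 3, 8, 8, 6, 8, 3, 8, 6, 3, 3]
8=8: mid=4
6<8: swap(2,4), lo=3 mid=5 ⇒ [3, 3, 6, 8, 8, 8, 3, 8, 6, 3, 3]
8=8: mid=6
3<8: swap(3,6), lo=4 mid=7 ⇒ [3, 3, 6, 3, 8, 8, 8, 8, 6, 3, 3]
8=8: mid=8
6<8: swap(4,8), lo=5 mid=9 ⇒ [3, 3, 6, 3, 6, 8, 8, 8, 8, 3, 3]
3<8: swap(5,9), lo=6 mid=10 ⇒ [3, 3, 6, 3, 6, 3, 8, 8, 8, 8, 3]
3<8: swap(6,10), lo=7 mid=11 ⇒ [3, 3, 6, 3, 6, 3, 3, 8, 8, 8, 8]
done. lo=7 hi=10; a=[3, 3, 6, 3, 6, 3, 3, 8, 8, 8, 8]

[3, 3, 6, 3, 6, 3, 3, 8, 8, 8, 8]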